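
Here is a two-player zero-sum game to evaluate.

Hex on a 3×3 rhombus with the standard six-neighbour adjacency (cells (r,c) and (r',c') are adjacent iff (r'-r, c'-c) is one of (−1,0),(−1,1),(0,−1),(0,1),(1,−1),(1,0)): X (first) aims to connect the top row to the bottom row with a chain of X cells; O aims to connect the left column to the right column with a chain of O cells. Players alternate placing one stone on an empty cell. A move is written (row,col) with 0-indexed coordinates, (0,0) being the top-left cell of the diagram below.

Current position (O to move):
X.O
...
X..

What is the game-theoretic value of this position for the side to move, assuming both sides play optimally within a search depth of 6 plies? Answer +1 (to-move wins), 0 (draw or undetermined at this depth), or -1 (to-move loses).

value(X.O/.../X.., O) = +1

[X.O/.../X..] O move#1: (0,1):-1/XOO/.../X.., (1,0):+1/X.O/O../X..*, (1,1):-1/X.O/.O./X.., (1,2):-1/X.O/..O/X.., (2,1):-1/X.O/.../XO., (2,2):-1/X.O/.../X.O
[X.O/O../X..] X move#2: (0,1):-1/XXO/O../X..*, (1,1):-1/X.O/OX./X.., (1,2):-1/X.O/O.X/X.., (2,1):-1/X.O/O../XX., (2,2):-1/X.O/O../X.X
[XXO/O../X..] O move#3: (1,1):+1/XXO/OO./X..*, (1,2):-1/XXO/O.O/X.., (2,1):-1/XXO/O../XO., (2,2):-1/XXO/O../X.O
[XXO/OO./X..] end (terminal -1, X#4); searched X.O/.../X.. to 6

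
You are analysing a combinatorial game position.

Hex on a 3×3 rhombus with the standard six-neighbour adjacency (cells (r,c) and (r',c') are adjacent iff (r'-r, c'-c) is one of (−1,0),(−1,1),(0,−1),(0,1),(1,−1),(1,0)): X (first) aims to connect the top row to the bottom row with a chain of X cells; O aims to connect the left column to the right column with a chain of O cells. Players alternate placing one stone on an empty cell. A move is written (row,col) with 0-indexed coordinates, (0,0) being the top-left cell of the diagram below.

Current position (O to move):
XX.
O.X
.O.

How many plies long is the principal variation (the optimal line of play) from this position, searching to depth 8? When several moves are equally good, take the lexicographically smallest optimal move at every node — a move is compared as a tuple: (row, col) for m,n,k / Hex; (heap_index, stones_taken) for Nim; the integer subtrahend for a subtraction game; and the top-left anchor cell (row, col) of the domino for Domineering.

PV length from [XX./O.X/.O.]: 3 plies

ply 1, O at XX./O.X/.O. | (0,2)=-1→XXO/O.X/.O.; (1,1)=+1→XX./OOX/.O.*; (2,0)=-1→XX./O.X/OO.; (2,2)=+1→XX./O.X/.OO
ply 2, X at XX./OOX/.O. | (0,2)=-1→XXX/OOX/.O.*; (2,0)=-1→XX./OOX/XO.; (2,2)=-1→XX./OOX/.OX
ply 3, O at XXX/OOX/.O. | (2,0)=-1→XXX/OOX/OO.; (2,2)=+1→XXX/OOX/.OO*
ply 4: XXX/OOX/.OO is terminal -1 (X); from XX./O.X/.O. depth 8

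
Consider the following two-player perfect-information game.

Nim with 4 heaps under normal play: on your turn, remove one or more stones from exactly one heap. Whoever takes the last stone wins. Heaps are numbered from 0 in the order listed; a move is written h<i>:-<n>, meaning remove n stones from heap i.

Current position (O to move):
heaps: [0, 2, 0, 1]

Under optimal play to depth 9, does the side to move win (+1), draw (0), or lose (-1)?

value((0,2,0,1), O) = +1

ply 1, O at (0,2,0,1) | h1:-1=+1→(0,1,0,1)*; h1:-2=-1→(0,0,0,1); h3:-1=-1→(0,2,0,0)
ply 2, X at (0,1,0,1) | h1:-1=-1→(0,0,0,1)*; h3:-1=-1→(0,1,0,0)
ply 3, O at (0,0,0,1) | h3:-1=+1→(0,0,0,0)*
ply 4: (0,0,0,0) is terminal -1 (X); from (0,2,0,1) depth 9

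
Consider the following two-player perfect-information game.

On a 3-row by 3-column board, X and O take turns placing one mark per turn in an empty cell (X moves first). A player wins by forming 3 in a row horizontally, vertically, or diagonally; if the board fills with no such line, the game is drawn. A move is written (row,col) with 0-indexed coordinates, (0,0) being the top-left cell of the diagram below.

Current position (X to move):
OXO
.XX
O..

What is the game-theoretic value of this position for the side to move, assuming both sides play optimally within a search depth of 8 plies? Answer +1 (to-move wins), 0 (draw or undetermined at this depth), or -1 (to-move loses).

value(OXO/.XX/O.., X) = +1

ply 1, X at OXO/.XX/O.. | (1,0)=+1→OXO/XXX/O..*; (2,1)=+1→OXO/.XX/OX.; (2,2)=-1→OXO/.XX/O.X
ply 2: OXO/XXX/O.. is terminal -1 (O); from OXO/.XX/O.. depth 8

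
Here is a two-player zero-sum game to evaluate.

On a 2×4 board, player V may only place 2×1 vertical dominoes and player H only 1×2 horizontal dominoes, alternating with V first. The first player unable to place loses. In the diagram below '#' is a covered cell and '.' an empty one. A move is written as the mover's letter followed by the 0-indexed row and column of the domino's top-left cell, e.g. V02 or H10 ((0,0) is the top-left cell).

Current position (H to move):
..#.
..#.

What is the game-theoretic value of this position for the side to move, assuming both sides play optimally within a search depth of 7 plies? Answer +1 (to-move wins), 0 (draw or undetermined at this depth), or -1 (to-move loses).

value(..#./..#., H) = +1

[..#./..#.] H move#1: H00:+1/###./..#.*, H10:+1/..#./###.
[###./..#.] V move#2: V03:-1/####/..##*
[####/..##] H move#3: H10:+1/####/####*
[####/####] end (terminal -1, V#4); searched ..#./..#. to 7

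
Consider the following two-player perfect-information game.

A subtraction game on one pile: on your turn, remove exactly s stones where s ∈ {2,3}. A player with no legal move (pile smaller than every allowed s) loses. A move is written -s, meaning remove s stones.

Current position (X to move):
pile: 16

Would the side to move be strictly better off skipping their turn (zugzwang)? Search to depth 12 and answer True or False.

zugzwang(16, X) = True

[16] X move#1: -2:-1/14*, -3:-1/13
[14] O move#2: -2:-1/12, -3:+1/11*
[11] X move#3: -2:-1/9*, -3:-1/8
[9] O move#4: -2:-1/7, -3:+1/6*
[6] X move#5: -2:-1/4*, -3:-1/3
[4] O move#6: -2:-1/2, -3:+1/1*
[1] end (terminal -1, X#7); searched 16 to 12
pass branch (O moves first from the same position):
  | [16] O move#1: -2:-1/14*, -3:-1/13
  | [14] X move#2: -2:-1/12, -3:+1/11*
  | [11] O move#3: -2:-1/9*, -3:-1/8
  | [9] X move#4: -2:-1/7, -3:+1/6*
  | [6] O move#5: -2:-1/4*, -3:-1/3
  | [4] X move#6: -2:-1/2, -3:+1/1*
  | [1] end (terminal -1, O#7); searched 16 to 12
X moving scores -1; X passing scores +1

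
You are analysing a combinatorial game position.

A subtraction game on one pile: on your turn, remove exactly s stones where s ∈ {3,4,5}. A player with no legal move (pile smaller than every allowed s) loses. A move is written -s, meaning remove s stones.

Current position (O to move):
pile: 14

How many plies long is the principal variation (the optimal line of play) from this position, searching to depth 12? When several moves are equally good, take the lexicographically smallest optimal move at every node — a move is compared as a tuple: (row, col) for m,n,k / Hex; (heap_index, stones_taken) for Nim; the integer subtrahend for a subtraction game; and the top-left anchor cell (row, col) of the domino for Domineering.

ply 1, O at 14 | -3=-1→11; -4=+1→10*; -5=+1→9
ply 2, X at 10 | -3=-1→7*; -4=-1→6; -5=-1→5
ply 3, O at 7 | -3=-1→4; -4=-1→3; -5=+1→2*
ply 4: 2 is terminal -1 (X); from 14 depth 12

PV length from [14]: 3 plies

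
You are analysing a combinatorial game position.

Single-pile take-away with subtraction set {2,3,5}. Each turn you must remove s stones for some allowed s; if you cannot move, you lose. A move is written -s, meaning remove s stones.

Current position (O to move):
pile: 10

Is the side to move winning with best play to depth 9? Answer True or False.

O winning at [10]: True

ply 1, O at 10 | -2=+1→8*; -3=+1→7; -5=-1→5
ply 2, X at 8 | -2=-1→6*; -3=-1→5; -5=-1→3
ply 3, O at 6 | -2=-1→4; -3=-1→3; -5=+1→1*
ply 4: 1 is terminal -1 (X); from 10 depth 9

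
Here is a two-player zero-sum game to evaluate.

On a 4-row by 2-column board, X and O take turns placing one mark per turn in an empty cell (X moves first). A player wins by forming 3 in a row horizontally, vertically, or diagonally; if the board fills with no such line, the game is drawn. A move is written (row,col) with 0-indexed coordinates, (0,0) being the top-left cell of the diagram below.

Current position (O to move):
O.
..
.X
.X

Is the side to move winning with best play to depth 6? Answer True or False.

O winning at [O./../.X/.X]: False

[O./../.X/.X] O move#1: (0,1):-1/OO/../.X/.X, (1,0):-1/O./O./.X/.X, (1,1):+0/O./.O/.X/.X*, (2,0):-1/O./../OX/.X, (3,0):-1/O./../.X/OX
[O./.O/.X/.X] X move#2: (0,1):+0/OX/.O/.X/.X*, (1,0):+0/O./XO/.X/.X, (2,0):+0/O./.O/XX/.X, (3,0):+0/O./.O/.X/XX
[OX/.O/.X/.X] O move#3: (1,0):+0/OX/OO/.X/.X*, (2,0):+0/OX/.O/OX/.X, (3,0):+0/OX/.O/.X/OX
[OX/OO/.X/.X] X move#4: (2,0):+0/OX/OO/XX/.X*, (3,0):-1/OX/OO/.X/XX
[OX/OO/XX/.X] O move#5: (3,0):+0/OX/OO/XX/OX*
[OX/OO/XX/OX] end (terminal +0, X#6); searched O./../.X/.X to 6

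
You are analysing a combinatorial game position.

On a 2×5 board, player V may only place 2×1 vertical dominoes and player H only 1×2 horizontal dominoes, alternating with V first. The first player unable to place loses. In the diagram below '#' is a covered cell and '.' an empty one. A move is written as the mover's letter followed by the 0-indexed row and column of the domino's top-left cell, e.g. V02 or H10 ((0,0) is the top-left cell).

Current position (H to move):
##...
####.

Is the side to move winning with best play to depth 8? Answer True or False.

ply 1, H at ##.../####. | H02=-1→####./####.; H03=+1→##.##/####.*
ply 2: ##.##/####. is terminal -1 (V); from ##.../####. depth 8

H winning at [##.../####.]: True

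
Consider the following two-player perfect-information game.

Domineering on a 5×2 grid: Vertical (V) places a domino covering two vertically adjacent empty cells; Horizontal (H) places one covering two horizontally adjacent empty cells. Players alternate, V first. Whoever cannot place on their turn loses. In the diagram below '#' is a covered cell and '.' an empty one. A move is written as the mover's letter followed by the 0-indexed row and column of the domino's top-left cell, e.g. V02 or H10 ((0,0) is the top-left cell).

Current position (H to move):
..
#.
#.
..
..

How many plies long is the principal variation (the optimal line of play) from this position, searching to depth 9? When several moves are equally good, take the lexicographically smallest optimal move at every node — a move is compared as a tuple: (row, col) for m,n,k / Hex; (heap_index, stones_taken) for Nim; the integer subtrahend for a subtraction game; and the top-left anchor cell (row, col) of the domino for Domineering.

p1 H@[../#./#./../..]: H00[##/#./#./../..]-1 H30[../#./#./##/..]+1* H40[../#./#./../##]+1
p2 V@[../#./#./##/..]: V01[.#/##/#./##/..]-1* V11[../##/##/##/..]-1
p3 H@[.#/##/#./##/..]: H40[.#/##/#./##/##]+1*
p4 V@[.#/##/#./##/##] terminal -1; root [../#./#./../..] d9

PV length from [../#./#./../..]: 3 plies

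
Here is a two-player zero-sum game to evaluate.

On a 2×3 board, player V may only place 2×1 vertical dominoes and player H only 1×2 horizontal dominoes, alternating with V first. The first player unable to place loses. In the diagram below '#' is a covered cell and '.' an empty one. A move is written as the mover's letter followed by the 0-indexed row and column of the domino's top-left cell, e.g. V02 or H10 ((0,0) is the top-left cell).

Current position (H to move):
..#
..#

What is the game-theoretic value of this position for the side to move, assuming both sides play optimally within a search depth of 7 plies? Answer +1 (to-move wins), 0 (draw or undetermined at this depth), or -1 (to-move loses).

ply 1, H at ..#/..# | H00=+1→###/..#*; H10=+1→..#/###
ply 2: ###/..# is terminal -1 (V); from ..#/..# depth 7

value(..#/..#, H) = +1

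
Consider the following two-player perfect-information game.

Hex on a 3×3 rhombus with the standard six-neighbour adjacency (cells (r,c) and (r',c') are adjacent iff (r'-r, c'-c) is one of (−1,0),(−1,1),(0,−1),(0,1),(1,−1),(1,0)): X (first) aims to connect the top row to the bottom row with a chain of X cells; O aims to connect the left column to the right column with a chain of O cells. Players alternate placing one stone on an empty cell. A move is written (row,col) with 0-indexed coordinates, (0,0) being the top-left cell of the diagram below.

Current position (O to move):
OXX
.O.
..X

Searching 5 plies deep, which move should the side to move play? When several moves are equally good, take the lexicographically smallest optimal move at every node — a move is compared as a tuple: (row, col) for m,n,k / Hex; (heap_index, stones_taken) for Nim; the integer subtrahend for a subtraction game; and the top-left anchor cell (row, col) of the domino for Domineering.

O's best at [OXX/.O./..X]: (1,2)

ply 1, O at OXX/.O./..X | (1,0)=-1→OXX/OO./..X; (1,2)=+1→OXX/.OO/..X*; (2,0)=-1→OXX/.O./O.X; (2,1)=-1→OXX/.O./.OX
ply 2, X at OXX/.OO/..X | (1,0)=-1→OXX/XOO/..X*; (2,0)=-1→OXX/.OO/X.X; (2,1)=-1→OXX/.OO/.XX
ply 3, O at OXX/XOO/..X | (2,0)=+1→OXX/XOO/O.X*; (2,1)=-1→OXX/XOO/.OX
ply 4: OXX/XOO/O.X is terminal -1 (X); from OXX/.O./..X depth 5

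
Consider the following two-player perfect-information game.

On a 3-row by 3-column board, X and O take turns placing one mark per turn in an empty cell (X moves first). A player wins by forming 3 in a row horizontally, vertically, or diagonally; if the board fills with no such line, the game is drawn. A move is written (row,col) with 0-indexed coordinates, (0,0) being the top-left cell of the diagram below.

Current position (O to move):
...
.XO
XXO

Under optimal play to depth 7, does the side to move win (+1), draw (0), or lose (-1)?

[.../.XO/XXO] O move#1: (0,0):-1/O../.XO/XXO, (0,1):-1/.O./.XO/XXO, (0,2):+1/..O/.XO/XXO*, (1,0):-1/.../OXO/XXO
[..O/.XO/XXO] end (terminal -1, X#2); searched .../.XO/XXO to 7

value(.../.XO/XXO, O) = +1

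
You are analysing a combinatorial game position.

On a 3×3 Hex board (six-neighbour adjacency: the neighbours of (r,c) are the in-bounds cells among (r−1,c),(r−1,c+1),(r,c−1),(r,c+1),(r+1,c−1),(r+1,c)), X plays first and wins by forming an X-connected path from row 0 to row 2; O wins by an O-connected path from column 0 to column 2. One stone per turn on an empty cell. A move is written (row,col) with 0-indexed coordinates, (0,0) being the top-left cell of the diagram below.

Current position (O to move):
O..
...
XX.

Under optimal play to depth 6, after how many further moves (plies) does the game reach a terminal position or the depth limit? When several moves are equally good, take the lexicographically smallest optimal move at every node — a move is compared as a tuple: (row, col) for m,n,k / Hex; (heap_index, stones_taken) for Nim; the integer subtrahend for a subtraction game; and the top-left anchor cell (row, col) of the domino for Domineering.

PV length from [O../.../XX.]: 5 plies

[O../.../XX.] O move#1: (0,1):-1/OO./.../XX., (0,2):-1/O.O/.../XX., (1,0):-1/O../O../XX., (1,1):+1/O../.O./XX.*, (1,2):-1/O../..O/XX., (2,2):-1/O../.../XXO
[O../.O./XX.] X move#2: (0,1):-1/OX./.O./XX.*, (0,2):-1/O.X/.O./XX., (1,0):-1/O../XO./XX., (1,2):-1/O../.OX/XX., (2,2):-1/O../.O./XXX
[OX./.O./XX.] O move#3: (0,2):-1/OXO/.O./XX., (1,0):+1/OX./OO./XX.*, (1,2):-1/OX./.OO/XX., (2,2):-1/OX./.O./XXO
[OX./OO./XX.] X move#4: (0,2):-1/OXX/OO./XX.*, (1,2):-1/OX./OOX/XX., (2,2):-1/OX./OO./XXX
[OXX/OO./XX.] O move#5: (1,2):+1/OXX/OOO/XX.*, (2,2):-1/OXX/OO./XXO
[OXX/OOO/XX.] end (terminal -1, X#6); searched O../.../XX. to 6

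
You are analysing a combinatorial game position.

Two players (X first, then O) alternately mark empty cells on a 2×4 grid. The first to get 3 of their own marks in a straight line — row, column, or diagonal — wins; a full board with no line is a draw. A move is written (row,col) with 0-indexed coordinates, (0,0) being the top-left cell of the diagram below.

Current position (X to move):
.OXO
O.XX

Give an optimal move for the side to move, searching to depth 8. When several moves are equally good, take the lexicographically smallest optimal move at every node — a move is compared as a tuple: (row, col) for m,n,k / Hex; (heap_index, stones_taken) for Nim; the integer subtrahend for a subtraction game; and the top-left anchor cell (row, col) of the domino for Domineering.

X's best at [.OXO/O.XX]: (1,1)

p1 X@[.OXO/O.XX]: (0,0)[XOXO/O.XX]+0 (1,1)[.OXO/OXXX]+1*
p2 O@[.OXO/OXXX] terminal -1; root [.OXO/O.XX] d8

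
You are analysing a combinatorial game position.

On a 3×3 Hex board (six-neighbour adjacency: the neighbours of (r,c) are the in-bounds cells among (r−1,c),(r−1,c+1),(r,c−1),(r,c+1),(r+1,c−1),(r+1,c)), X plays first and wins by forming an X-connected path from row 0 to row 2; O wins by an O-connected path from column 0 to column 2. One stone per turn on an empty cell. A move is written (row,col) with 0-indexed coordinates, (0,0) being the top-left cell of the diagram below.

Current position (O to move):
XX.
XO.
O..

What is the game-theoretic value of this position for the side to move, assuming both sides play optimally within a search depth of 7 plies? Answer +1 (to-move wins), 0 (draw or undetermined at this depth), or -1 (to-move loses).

value(XX./XO./O.., O) = +1

ply 1, O at XX./XO./O.. | (0,2)=+1→XXO/XO./O..*; (1,2)=+1→XX./XOO/O..; (2,1)=+1→XX./XO./OO.; (2,2)=+1→XX./XO./O.O
ply 2: XXO/XO./O.. is terminal -1 (X); from XX./XO./O.. depth 7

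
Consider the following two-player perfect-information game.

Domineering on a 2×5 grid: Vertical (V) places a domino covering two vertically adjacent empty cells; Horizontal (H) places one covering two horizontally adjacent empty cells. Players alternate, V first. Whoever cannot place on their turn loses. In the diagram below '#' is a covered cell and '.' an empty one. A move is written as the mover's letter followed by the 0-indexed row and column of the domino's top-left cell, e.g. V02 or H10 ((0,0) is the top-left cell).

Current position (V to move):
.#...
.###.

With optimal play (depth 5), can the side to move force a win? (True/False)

V winning at [.#.../.###.]: True

[.#.../.###.] V move#1: V00:-1/##.../####., V04:+1/.#..#/.####*
[.#..#/.####] H move#2: H02:-1/.####/.####*
[.####/.####] V move#3: V00:+1/#####/#####*
[#####/#####] end (terminal -1, H#4); searched .#.../.###. to 5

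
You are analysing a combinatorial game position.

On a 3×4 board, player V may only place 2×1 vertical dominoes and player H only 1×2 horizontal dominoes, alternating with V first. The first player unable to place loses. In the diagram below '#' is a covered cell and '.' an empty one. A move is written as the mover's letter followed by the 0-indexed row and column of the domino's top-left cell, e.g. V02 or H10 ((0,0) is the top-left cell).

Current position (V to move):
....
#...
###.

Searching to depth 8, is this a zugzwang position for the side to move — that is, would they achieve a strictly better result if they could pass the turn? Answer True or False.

zugzwang(..../#.../###., V) = False

ply 1, V at ..../#.../###. | V01=-1→.#../##../###.; V02=+1→..#./#.#./###.*; V03=-1→...#/#..#/###.; V13=-1→..../#..#/####
ply 2, H at ..#./#.#./###. | H00=-1→###./#.#./###.*
ply 3, V at ###./#.#./###. | V03=+1→####/#.##/###.*; V13=+1→###./#.##/####
ply 4: ####/#.##/###. is terminal -1 (H); from ..../#.../###. depth 8
pass branch (H moves first from the same position):
  | ply 1, H at ..../#.../###. | H00=-1→##../#.../###.; H01=+1→.##./#.../###.*; H02=+1→..##/#.../###.; H11=+1→..../###./###.; H12=+1→..../#.##/###.
  | ply 2, V at .##./#.../###. | V03=-1→.###/#..#/###.*; V13=-1→.##./#..#/####
  | ply 3, H at .###/#..#/###. | H11=+1→.###/####/###.*
  | ply 4: .###/####/###. is terminal -1 (V); from ..../#.../###. depth 8
V moving scores +1; V passing scores -1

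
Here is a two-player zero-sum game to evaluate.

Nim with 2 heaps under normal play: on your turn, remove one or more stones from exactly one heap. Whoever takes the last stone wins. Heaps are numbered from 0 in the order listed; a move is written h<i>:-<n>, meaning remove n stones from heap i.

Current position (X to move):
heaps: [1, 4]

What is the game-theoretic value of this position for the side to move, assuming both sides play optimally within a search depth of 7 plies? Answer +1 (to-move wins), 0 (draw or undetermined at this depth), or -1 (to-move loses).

value((1,4), X) = +1

[(1,4)] X move#1: h0:-1:-1/(0,4), h1:-1:-1/(1,3), h1:-2:-1/(1,2), h1:-3:+1/(1,1)*, h1:-4:-1/(1,0)
[(1,1)] O move#2: h0:-1:-1/(0,1)*, h1:-1:-1/(1,0)
[(0,1)] X move#3: h1:-1:+1/(0,0)*
[(0,0)] end (terminal -1, O#4); searched (1,4) to 7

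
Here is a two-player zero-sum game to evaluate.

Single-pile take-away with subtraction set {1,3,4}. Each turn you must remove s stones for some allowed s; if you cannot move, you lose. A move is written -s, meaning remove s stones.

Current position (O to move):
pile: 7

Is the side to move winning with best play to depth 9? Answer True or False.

O winning at [7]: False

[7] O move#1: -1:-1/6*, -3:-1/4, -4:-1/3
[6] X move#2: -1:-1/5, -3:-1/3, -4:+1/2*
[2] O move#3: -1:-1/1*
[1] X move#4: -1:+1/0*
[0] end (terminal -1, O#5); searched 7 to 9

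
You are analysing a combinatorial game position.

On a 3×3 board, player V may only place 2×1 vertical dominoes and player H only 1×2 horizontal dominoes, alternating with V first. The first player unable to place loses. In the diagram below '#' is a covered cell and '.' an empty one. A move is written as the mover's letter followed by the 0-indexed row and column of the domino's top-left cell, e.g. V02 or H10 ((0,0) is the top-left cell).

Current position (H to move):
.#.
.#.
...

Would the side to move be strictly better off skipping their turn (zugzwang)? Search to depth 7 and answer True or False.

zugzwang(.#./.#./..., H) = False

p1 H@[.#./.#./...]: H20[.#./.#./##.]-1* H21[.#./.#./.##]-1
p2 V@[.#./.#./##.]: V00[##./##./##.]+1* V02[.##/.##/##.]+1 V12[.#./.##/###]+1
p3 H@[##./##./##.] terminal -1; root [.#./.#./...] d7
suppose H passes — search the same position with V to move:
pass> p1 V@[.#./.#./...]: V00[##./##./...]+1* V02[.##/.##/...]+1 V10[.#./##./#..]+1 V12[.#./.##/..#]+1
pass> p2 H@[##./##./...]: H20[##./##./##.]-1* H21[##./##./.##]-1
pass> p3 V@[##./##./##.]: V02[###/###/##.]+1* V12[##./###/###]+1
pass> p4 H@[###/###/##.] terminal -1; root [.#./.#./...] d7
for H: play -1, pass -1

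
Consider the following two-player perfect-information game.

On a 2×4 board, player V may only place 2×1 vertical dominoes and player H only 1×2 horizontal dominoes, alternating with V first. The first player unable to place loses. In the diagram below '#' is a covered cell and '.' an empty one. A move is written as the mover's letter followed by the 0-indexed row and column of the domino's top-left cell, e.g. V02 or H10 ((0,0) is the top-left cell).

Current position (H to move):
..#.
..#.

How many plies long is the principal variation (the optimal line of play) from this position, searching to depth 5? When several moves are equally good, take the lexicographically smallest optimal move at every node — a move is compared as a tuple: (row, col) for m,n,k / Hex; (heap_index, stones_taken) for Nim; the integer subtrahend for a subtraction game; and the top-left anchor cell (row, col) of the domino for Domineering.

[..#./..#.] H move#1: H00:+1/###./..#.*, H10:+1/..#./###.
[###./..#.] V move#2: V03:-1/####/..##*
[####/..##] H move#3: H10:+1/####/####*
[####/####] end (terminal -1, V#4); searched ..#./..#. to 5

PV length from [..#./..#.]: 3 plies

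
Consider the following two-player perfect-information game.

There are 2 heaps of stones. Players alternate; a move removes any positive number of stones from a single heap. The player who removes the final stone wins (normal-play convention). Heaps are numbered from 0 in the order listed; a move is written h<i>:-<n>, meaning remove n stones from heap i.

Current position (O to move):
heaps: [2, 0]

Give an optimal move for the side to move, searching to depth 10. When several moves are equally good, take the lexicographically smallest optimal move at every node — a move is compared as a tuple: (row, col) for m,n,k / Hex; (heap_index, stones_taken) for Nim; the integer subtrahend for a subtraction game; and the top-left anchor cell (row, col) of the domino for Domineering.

O's best at [(2,0)]: h0:-2

ply 1, O at (2,0) | h0:-1=-1→(1,0); h0:-2=+1→(0,0)*
ply 2: (0,0) is terminal -1 (X); from (2,0) depth 10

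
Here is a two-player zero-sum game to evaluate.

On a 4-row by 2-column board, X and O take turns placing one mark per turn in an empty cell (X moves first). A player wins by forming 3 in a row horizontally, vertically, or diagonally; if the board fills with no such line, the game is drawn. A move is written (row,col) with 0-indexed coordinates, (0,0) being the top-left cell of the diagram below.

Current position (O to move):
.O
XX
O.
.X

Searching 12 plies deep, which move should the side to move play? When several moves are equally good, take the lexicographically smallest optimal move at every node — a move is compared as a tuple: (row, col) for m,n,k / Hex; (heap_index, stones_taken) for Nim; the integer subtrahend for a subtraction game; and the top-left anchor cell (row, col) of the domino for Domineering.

p1 O@[.O/XX/O./.X]: (0,0)[OO/XX/O./.X]-1 (2,1)[.O/XX/OO/.X]+0* (3,0)[.O/XX/O./OX]-1
p2 X@[.O/XX/OO/.X]: (0,0)[XO/XX/OO/.X]+0* (3,0)[.O/XX/OO/XX]+0
p3 O@[XO/XX/OO/.X]: (3,0)[XO/XX/OO/OX]+0*
p4 X@[XO/XX/OO/OX] terminal +0; root [.O/XX/O./.X] d12

O's best at [.O/XX/O./.X]: (2,1)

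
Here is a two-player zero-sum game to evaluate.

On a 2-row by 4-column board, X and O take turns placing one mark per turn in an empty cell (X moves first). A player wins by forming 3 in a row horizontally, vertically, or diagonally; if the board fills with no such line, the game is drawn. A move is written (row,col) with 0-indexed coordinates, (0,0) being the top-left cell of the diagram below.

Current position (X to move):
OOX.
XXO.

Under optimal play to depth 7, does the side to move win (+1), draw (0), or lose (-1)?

p1 X@[OOX./XXO.]: (0,3)[OOXX/XXO.]+0* (1,3)[OOX./XXOX]+0
p2 O@[OOXX/XXO.]: (1,3)[OOXX/XXOO]+0*
p3 X@[OOXX/XXOO] terminal +0; root [OOX./XXO.] d7

value(OOX./XXO., X) = 0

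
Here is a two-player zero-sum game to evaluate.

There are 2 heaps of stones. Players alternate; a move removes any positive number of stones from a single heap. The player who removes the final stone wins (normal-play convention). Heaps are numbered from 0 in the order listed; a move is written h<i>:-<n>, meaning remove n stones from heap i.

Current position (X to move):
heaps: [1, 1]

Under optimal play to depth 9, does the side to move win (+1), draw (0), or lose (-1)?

[(1,1)] X move#1: h0:-1:-1/(0,1)*, h1:-1:-1/(1,0)
[(0,1)] O move#2: h1:-1:+1/(0,0)*
[(0,0)] end (terminal -1, X#3); searched (1,1) to 9

value((1,1), X) = -1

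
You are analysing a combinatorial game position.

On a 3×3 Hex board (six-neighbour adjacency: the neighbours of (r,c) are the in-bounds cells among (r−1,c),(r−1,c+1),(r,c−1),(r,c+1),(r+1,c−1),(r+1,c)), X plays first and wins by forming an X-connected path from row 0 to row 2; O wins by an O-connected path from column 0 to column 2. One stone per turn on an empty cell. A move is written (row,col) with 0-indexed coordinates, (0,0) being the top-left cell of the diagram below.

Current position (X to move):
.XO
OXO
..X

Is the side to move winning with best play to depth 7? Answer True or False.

X winning at [.XO/OXO/..X]: True

[.XO/OXO/..X] X move#1: (0,0):+1/XXO/OXO/..X*, (2,0):+1/.XO/OXO/X.X, (2,1):+1/.XO/OXO/.XX
[XXO/OXO/..X] O move#2: (2,0):-1/XXO/OXO/O.X*, (2,1):-1/XXO/OXO/.OX
[XXO/OXO/O.X] X move#3: (2,1):+1/XXO/OXO/OXX*
[XXO/OXO/OXX] end (terminal -1, O#4); searched .XO/OXO/..X to 7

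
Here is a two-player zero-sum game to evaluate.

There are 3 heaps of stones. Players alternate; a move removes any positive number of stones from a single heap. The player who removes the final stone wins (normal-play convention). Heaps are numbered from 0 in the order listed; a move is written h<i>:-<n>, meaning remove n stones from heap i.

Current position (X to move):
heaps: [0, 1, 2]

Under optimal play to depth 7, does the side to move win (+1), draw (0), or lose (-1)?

value((0,1,2), X) = +1

[(0,1,2)] X move#1: h1:-1:-1/(0,0,2), h2:-1:+1/(0,1,1)*, h2:-2:-1/(0,1,0)
[(0,1,1)] O move#2: h1:-1:-1/(0,0,1)*, h2:-1:-1/(0,1,0)
[(0,0,1)] X move#3: h2:-1:+1/(0,0,0)*
[(0,0,0)] end (terminal -1, O#4); searched (0,1,2) to 7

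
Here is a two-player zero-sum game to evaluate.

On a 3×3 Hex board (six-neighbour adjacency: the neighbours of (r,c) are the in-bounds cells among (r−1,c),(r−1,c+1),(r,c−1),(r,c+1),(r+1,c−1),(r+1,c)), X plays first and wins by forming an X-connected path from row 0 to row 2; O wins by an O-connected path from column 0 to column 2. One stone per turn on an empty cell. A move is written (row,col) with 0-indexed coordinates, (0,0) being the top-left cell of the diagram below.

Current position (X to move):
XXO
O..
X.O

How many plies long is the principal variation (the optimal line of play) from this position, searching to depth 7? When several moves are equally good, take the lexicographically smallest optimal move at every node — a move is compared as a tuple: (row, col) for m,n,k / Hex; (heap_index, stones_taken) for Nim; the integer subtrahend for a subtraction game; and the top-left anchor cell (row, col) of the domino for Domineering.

[XXO/O../X.O] X move#1: (1,1):+1/XXO/OX./X.O*, (1,2):-1/XXO/O.X/X.O, (2,1):-1/XXO/O../XXO
[XXO/OX./X.O] end (terminal -1, O#2); searched XXO/O../X.O to 7

PV length from [XXO/O../X.O]: 1 ply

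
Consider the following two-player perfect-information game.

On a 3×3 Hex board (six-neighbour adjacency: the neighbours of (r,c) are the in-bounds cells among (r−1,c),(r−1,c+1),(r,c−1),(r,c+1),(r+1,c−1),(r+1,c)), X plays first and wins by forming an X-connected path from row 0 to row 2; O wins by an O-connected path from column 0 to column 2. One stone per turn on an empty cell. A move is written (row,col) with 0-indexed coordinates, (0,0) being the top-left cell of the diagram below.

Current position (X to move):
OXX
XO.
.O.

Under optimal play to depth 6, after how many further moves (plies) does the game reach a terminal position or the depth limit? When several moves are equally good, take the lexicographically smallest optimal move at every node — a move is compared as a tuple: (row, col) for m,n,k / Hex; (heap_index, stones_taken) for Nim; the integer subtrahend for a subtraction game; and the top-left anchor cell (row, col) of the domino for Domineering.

PV length from [OXX/XO./.O.]: 3 plies

[OXX/XO./.O.] X move#1: (1,2):+1/OXX/XOX/.O.*, (2,0):+1/OXX/XO./XO., (2,2):+1/OXX/XO./.OX
[OXX/XOX/.O.] O move#2: (2,0):-1/OXX/XOX/OO.*, (2,2):-1/OXX/XOX/.OO
[OXX/XOX/OO.] X move#3: (2,2):+1/OXX/XOX/OOX*
[OXX/XOX/OOX] end (terminal -1, O#4); searched OXX/XO./.O. to 6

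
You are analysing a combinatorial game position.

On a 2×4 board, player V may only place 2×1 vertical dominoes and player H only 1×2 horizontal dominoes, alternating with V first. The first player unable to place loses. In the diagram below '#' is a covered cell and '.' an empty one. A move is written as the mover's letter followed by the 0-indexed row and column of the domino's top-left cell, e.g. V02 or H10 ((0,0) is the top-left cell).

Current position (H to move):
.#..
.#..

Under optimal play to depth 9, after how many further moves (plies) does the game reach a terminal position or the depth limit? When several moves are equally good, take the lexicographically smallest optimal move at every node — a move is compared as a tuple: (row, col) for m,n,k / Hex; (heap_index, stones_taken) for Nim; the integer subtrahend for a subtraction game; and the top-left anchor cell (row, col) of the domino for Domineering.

PV length from [.#../.#..]: 3 plies

[.#../.#..] H move#1: H02:+1/.###/.#..*, H12:+1/.#../.###
[.###/.#..] V move#2: V00:-1/####/##..*
[####/##..] H move#3: H12:+1/####/####*
[####/####] end (terminal -1, V#4); searched .#../.#.. to 9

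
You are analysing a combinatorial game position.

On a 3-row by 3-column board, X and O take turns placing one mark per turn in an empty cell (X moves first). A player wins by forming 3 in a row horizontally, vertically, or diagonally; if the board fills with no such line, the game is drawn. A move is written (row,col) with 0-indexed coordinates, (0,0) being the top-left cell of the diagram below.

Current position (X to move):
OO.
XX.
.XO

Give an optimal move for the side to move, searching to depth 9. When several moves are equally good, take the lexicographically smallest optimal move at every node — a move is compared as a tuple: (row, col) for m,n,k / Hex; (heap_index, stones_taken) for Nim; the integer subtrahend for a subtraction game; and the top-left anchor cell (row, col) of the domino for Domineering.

X's best at [OO./XX./.XO]: (0,2)

[OO./XX./.XO] X move#1: (0,2):+1/OOX/XX./.XO*, (1,2):+1/OO./XXX/.XO, (2,0):-1/OO./XX./XXO
[OOX/XX./.XO] O move#2: (1,2):-1/OOX/XXO/.XO*, (2,0):-1/OOX/XX./OXO
[OOX/XXO/.XO] X move#3: (2,0):+1/OOX/XXO/XXO*
[OOX/XXO/XXO] end (terminal -1, O#4); searched OO./XX./.XO to 9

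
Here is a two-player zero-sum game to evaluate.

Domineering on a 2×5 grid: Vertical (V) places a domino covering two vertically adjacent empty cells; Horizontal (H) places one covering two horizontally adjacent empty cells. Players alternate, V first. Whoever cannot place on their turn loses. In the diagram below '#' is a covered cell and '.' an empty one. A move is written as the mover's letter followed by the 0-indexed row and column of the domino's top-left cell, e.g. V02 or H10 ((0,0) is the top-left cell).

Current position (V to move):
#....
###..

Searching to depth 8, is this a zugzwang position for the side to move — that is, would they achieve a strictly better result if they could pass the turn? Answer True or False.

zugzwang(#..../###.., V) = False

p1 V@[#..../###..]: V03[#..#./####.]+1* V04[#...#/###.#]-1
p2 H@[#..#./####.]: H01[####./####.]-1*
p3 V@[####./####.]: V04[#####/#####]+1*
p4 H@[#####/#####] terminal -1; root [#..../###..] d8
suppose V passes — search the same position with H to move:
pass> p1 H@[#..../###..]: H01[###../###..]-1 H02[#.##./###..]-1 H03[#..##/###..]+1* H13[#..../#####]+1
pass> p2 V@[#..##/###..] terminal -1; root [#..../###..] d8
for V: play +1, pass -1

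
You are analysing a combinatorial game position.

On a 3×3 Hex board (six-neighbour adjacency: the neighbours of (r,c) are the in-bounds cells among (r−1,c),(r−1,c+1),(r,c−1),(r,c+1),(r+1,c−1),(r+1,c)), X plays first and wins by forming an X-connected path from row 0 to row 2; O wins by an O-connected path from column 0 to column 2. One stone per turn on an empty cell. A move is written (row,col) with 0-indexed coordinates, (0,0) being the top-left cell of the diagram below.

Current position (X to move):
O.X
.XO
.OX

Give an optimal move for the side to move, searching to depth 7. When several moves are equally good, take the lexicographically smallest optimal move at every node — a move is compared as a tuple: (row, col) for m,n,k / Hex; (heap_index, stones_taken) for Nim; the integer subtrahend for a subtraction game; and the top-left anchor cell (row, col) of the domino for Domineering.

p1 X@[O.X/.XO/.OX]: (0,1)[OXX/.XO/.OX]-1 (1,0)[O.X/XXO/.OX]-1 (2,0)[O.X/.XO/XOX]+1*
p2 O@[O.X/.XO/XOX] terminal -1; root [O.X/.XO/.OX] d7

X's best at [O.X/.XO/.OX]: (2,0)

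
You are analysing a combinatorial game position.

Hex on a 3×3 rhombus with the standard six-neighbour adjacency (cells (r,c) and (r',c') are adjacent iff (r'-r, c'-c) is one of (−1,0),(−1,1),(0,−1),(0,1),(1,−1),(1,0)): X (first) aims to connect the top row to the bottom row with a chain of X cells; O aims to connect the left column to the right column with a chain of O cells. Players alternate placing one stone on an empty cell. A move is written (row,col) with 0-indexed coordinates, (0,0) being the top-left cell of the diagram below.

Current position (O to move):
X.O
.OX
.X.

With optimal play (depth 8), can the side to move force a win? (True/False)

p1 O@[X.O/.OX/.X.]: (0,1)[XOO/.OX/.X.]+1* (1,0)[X.O/OOX/.X.]+1 (2,0)[X.O/.OX/OX.]+1 (2,2)[X.O/.OX/.XO]+1
p2 X@[XOO/.OX/.X.]: (1,0)[XOO/XOX/.X.]-1* (2,0)[XOO/.OX/XX.]-1 (2,2)[XOO/.OX/.XX]-1
p3 O@[XOO/XOX/.X.]: (2,0)[XOO/XOX/OX.]+1* (2,2)[XOO/XOX/.XO]-1
p4 X@[XOO/XOX/OX.] terminal -1; root [X.O/.OX/.X.] d8

O winning at [X.O/.OX/.X.]: True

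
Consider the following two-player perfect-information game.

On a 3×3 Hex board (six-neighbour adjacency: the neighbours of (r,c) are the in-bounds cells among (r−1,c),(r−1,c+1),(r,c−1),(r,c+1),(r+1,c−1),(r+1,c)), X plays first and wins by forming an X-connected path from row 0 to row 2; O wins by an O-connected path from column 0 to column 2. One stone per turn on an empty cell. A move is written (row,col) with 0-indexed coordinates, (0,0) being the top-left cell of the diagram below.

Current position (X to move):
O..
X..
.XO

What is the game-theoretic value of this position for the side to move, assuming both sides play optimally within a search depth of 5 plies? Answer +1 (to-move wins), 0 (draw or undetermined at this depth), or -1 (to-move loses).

ply 1, X at O../X../.XO | (0,1)=+1→OX./X../.XO*; (0,2)=+1→O.X/X../.XO; (1,1)=+1→O../XX./.XO; (1,2)=+1→O../X.X/.XO; (2,0)=+1→O../X../XXO
ply 2, O at OX./X../.XO | (0,2)=-1→OXO/X../.XO*; (1,1)=-1→OX./XO./.XO; (1,2)=-1→OX./X.O/.XO; (2,0)=-1→OX./X../OXO
ply 3, X at OXO/X../.XO | (1,1)=+1→OXO/XX./.XO*; (1,2)=+1→OXO/X.X/.XO; (2,0)=+1→OXO/X../XXO
ply 4: OXO/XX./.XO is terminal -1 (O); from O../X../.XO depth 5

value(O../X../.XO, X) = +1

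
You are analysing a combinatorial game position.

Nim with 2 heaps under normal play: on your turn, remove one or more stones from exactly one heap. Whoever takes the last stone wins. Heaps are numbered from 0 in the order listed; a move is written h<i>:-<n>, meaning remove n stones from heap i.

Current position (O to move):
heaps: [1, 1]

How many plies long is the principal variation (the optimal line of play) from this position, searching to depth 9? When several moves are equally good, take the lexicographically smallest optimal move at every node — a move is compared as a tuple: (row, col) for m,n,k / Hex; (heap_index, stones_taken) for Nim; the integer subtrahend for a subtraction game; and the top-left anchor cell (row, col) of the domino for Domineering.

PV length from [(1,1)]: 2 plies

[(1,1)] O move#1: h0:-1:-1/(0,1)*, h1:-1:-1/(1,0)
[(0,1)] X move#2: h1:-1:+1/(0,0)*
[(0,0)] end (terminal -1, O#3); searched (1,1) to 9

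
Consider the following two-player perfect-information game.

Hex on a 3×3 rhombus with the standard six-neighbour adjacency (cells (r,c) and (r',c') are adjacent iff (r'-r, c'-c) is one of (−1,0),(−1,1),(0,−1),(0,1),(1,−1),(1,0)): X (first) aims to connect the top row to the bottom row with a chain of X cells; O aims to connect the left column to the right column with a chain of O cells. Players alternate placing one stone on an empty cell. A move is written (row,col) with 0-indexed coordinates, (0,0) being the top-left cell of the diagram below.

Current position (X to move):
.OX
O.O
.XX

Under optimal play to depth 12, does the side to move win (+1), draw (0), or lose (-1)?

p1 X@[.OX/O.O/.XX]: (0,0)[XOX/O.O/.XX]-1 (1,1)[.OX/OXO/.XX]+1* (2,0)[.OX/O.O/XXX]-1
p2 O@[.OX/OXO/.XX] terminal -1; root [.OX/O.O/.XX] d12

value(.OX/O.O/.XX, X) = +1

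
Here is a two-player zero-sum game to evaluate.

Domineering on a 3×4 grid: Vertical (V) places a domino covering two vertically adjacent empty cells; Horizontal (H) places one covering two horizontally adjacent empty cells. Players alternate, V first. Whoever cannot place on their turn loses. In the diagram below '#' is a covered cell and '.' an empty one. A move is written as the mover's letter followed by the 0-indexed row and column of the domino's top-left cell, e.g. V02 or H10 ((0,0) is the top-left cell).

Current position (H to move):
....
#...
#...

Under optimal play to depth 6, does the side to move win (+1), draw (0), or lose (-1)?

value(..../#.../#..., H) = +1

[..../#.../#...] H move#1: H00:-1/##../#.../#..., H01:-1/.##./#.../#..., H02:-1/..##/#.../#..., H11:+1/..../###./#...*, H12:+1/..../#.##/#..., H21:-1/..../#.../###., H22:-1/..../#.../#.##
[..../###./#...] V move#2: V03:-1/...#/####/#...*, V13:-1/..../####/#..#
[...#/####/#...] H move#3: H00:+1/##.#/####/#...*, H01:+1/.###/####/#..., H21:+1/...#/####/###., H22:+1/...#/####/#.##
[##.#/####/#...] end (terminal -1, V#4); searched ..../#.../#... to 6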